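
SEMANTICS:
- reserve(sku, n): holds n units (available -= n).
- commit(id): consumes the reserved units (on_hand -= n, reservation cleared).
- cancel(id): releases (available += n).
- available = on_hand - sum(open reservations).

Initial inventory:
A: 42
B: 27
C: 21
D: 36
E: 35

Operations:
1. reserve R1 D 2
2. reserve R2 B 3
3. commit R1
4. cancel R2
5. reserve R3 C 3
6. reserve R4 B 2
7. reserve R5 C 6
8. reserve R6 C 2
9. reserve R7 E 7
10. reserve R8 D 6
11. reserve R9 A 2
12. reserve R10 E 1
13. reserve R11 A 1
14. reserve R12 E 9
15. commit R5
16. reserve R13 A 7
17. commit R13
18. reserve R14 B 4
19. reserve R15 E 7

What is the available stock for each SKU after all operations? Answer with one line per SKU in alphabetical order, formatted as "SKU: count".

Answer: A: 32
B: 21
C: 10
D: 28
E: 11

Derivation:
Step 1: reserve R1 D 2 -> on_hand[A=42 B=27 C=21 D=36 E=35] avail[A=42 B=27 C=21 D=34 E=35] open={R1}
Step 2: reserve R2 B 3 -> on_hand[A=42 B=27 C=21 D=36 E=35] avail[A=42 B=24 C=21 D=34 E=35] open={R1,R2}
Step 3: commit R1 -> on_hand[A=42 B=27 C=21 D=34 E=35] avail[A=42 B=24 C=21 D=34 E=35] open={R2}
Step 4: cancel R2 -> on_hand[A=42 B=27 C=21 D=34 E=35] avail[A=42 B=27 C=21 D=34 E=35] open={}
Step 5: reserve R3 C 3 -> on_hand[A=42 B=27 C=21 D=34 E=35] avail[A=42 B=27 C=18 D=34 E=35] open={R3}
Step 6: reserve R4 B 2 -> on_hand[A=42 B=27 C=21 D=34 E=35] avail[A=42 B=25 C=18 D=34 E=35] open={R3,R4}
Step 7: reserve R5 C 6 -> on_hand[A=42 B=27 C=21 D=34 E=35] avail[A=42 B=25 C=12 D=34 E=35] open={R3,R4,R5}
Step 8: reserve R6 C 2 -> on_hand[A=42 B=27 C=21 D=34 E=35] avail[A=42 B=25 C=10 D=34 E=35] open={R3,R4,R5,R6}
Step 9: reserve R7 E 7 -> on_hand[A=42 B=27 C=21 D=34 E=35] avail[A=42 B=25 C=10 D=34 E=28] open={R3,R4,R5,R6,R7}
Step 10: reserve R8 D 6 -> on_hand[A=42 B=27 C=21 D=34 E=35] avail[A=42 B=25 C=10 D=28 E=28] open={R3,R4,R5,R6,R7,R8}
Step 11: reserve R9 A 2 -> on_hand[A=42 B=27 C=21 D=34 E=35] avail[A=40 B=25 C=10 D=28 E=28] open={R3,R4,R5,R6,R7,R8,R9}
Step 12: reserve R10 E 1 -> on_hand[A=42 B=27 C=21 D=34 E=35] avail[A=40 B=25 C=10 D=28 E=27] open={R10,R3,R4,R5,R6,R7,R8,R9}
Step 13: reserve R11 A 1 -> on_hand[A=42 B=27 C=21 D=34 E=35] avail[A=39 B=25 C=10 D=28 E=27] open={R10,R11,R3,R4,R5,R6,R7,R8,R9}
Step 14: reserve R12 E 9 -> on_hand[A=42 B=27 C=21 D=34 E=35] avail[A=39 B=25 C=10 D=28 E=18] open={R10,R11,R12,R3,R4,R5,R6,R7,R8,R9}
Step 15: commit R5 -> on_hand[A=42 B=27 C=15 D=34 E=35] avail[A=39 B=25 C=10 D=28 E=18] open={R10,R11,R12,R3,R4,R6,R7,R8,R9}
Step 16: reserve R13 A 7 -> on_hand[A=42 B=27 C=15 D=34 E=35] avail[A=32 B=25 C=10 D=28 E=18] open={R10,R11,R12,R13,R3,R4,R6,R7,R8,R9}
Step 17: commit R13 -> on_hand[A=35 B=27 C=15 D=34 E=35] avail[A=32 B=25 C=10 D=28 E=18] open={R10,R11,R12,R3,R4,R6,R7,R8,R9}
Step 18: reserve R14 B 4 -> on_hand[A=35 B=27 C=15 D=34 E=35] avail[A=32 B=21 C=10 D=28 E=18] open={R10,R11,R12,R14,R3,R4,R6,R7,R8,R9}
Step 19: reserve R15 E 7 -> on_hand[A=35 B=27 C=15 D=34 E=35] avail[A=32 B=21 C=10 D=28 E=11] open={R10,R11,R12,R14,R15,R3,R4,R6,R7,R8,R9}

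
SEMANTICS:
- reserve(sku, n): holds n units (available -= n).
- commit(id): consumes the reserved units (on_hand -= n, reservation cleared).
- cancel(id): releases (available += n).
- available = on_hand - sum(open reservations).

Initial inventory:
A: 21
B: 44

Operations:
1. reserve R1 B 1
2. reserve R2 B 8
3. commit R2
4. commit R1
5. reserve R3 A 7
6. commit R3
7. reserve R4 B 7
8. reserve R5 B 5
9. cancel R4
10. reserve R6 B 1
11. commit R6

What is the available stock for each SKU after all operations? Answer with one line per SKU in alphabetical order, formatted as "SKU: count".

Answer: A: 14
B: 29

Derivation:
Step 1: reserve R1 B 1 -> on_hand[A=21 B=44] avail[A=21 B=43] open={R1}
Step 2: reserve R2 B 8 -> on_hand[A=21 B=44] avail[A=21 B=35] open={R1,R2}
Step 3: commit R2 -> on_hand[A=21 B=36] avail[A=21 B=35] open={R1}
Step 4: commit R1 -> on_hand[A=21 B=35] avail[A=21 B=35] open={}
Step 5: reserve R3 A 7 -> on_hand[A=21 B=35] avail[A=14 B=35] open={R3}
Step 6: commit R3 -> on_hand[A=14 B=35] avail[A=14 B=35] open={}
Step 7: reserve R4 B 7 -> on_hand[A=14 B=35] avail[A=14 B=28] open={R4}
Step 8: reserve R5 B 5 -> on_hand[A=14 B=35] avail[A=14 B=23] open={R4,R5}
Step 9: cancel R4 -> on_hand[A=14 B=35] avail[A=14 B=30] open={R5}
Step 10: reserve R6 B 1 -> on_hand[A=14 B=35] avail[A=14 B=29] open={R5,R6}
Step 11: commit R6 -> on_hand[A=14 B=34] avail[A=14 B=29] open={R5}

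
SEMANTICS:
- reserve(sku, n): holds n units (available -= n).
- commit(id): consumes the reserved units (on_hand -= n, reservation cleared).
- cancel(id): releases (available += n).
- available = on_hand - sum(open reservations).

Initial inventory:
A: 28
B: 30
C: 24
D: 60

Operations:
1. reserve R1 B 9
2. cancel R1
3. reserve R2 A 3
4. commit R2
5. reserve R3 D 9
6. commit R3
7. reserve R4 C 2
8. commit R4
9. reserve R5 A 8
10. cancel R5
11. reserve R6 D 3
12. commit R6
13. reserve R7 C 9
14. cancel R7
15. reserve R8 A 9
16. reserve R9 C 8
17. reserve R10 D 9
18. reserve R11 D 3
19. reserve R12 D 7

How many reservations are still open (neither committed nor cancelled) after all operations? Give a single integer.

Step 1: reserve R1 B 9 -> on_hand[A=28 B=30 C=24 D=60] avail[A=28 B=21 C=24 D=60] open={R1}
Step 2: cancel R1 -> on_hand[A=28 B=30 C=24 D=60] avail[A=28 B=30 C=24 D=60] open={}
Step 3: reserve R2 A 3 -> on_hand[A=28 B=30 C=24 D=60] avail[A=25 B=30 C=24 D=60] open={R2}
Step 4: commit R2 -> on_hand[A=25 B=30 C=24 D=60] avail[A=25 B=30 C=24 D=60] open={}
Step 5: reserve R3 D 9 -> on_hand[A=25 B=30 C=24 D=60] avail[A=25 B=30 C=24 D=51] open={R3}
Step 6: commit R3 -> on_hand[A=25 B=30 C=24 D=51] avail[A=25 B=30 C=24 D=51] open={}
Step 7: reserve R4 C 2 -> on_hand[A=25 B=30 C=24 D=51] avail[A=25 B=30 C=22 D=51] open={R4}
Step 8: commit R4 -> on_hand[A=25 B=30 C=22 D=51] avail[A=25 B=30 C=22 D=51] open={}
Step 9: reserve R5 A 8 -> on_hand[A=25 B=30 C=22 D=51] avail[A=17 B=30 C=22 D=51] open={R5}
Step 10: cancel R5 -> on_hand[A=25 B=30 C=22 D=51] avail[A=25 B=30 C=22 D=51] open={}
Step 11: reserve R6 D 3 -> on_hand[A=25 B=30 C=22 D=51] avail[A=25 B=30 C=22 D=48] open={R6}
Step 12: commit R6 -> on_hand[A=25 B=30 C=22 D=48] avail[A=25 B=30 C=22 D=48] open={}
Step 13: reserve R7 C 9 -> on_hand[A=25 B=30 C=22 D=48] avail[A=25 B=30 C=13 D=48] open={R7}
Step 14: cancel R7 -> on_hand[A=25 B=30 C=22 D=48] avail[A=25 B=30 C=22 D=48] open={}
Step 15: reserve R8 A 9 -> on_hand[A=25 B=30 C=22 D=48] avail[A=16 B=30 C=22 D=48] open={R8}
Step 16: reserve R9 C 8 -> on_hand[A=25 B=30 C=22 D=48] avail[A=16 B=30 C=14 D=48] open={R8,R9}
Step 17: reserve R10 D 9 -> on_hand[A=25 B=30 C=22 D=48] avail[A=16 B=30 C=14 D=39] open={R10,R8,R9}
Step 18: reserve R11 D 3 -> on_hand[A=25 B=30 C=22 D=48] avail[A=16 B=30 C=14 D=36] open={R10,R11,R8,R9}
Step 19: reserve R12 D 7 -> on_hand[A=25 B=30 C=22 D=48] avail[A=16 B=30 C=14 D=29] open={R10,R11,R12,R8,R9}
Open reservations: ['R10', 'R11', 'R12', 'R8', 'R9'] -> 5

Answer: 5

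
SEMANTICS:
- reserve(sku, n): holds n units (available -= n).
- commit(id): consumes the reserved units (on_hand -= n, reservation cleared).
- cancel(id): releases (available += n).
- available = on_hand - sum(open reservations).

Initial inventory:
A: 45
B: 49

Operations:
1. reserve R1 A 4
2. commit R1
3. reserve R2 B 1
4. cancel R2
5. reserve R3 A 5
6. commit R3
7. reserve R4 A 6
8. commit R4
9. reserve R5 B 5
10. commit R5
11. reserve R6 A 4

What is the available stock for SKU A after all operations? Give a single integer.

Answer: 26

Derivation:
Step 1: reserve R1 A 4 -> on_hand[A=45 B=49] avail[A=41 B=49] open={R1}
Step 2: commit R1 -> on_hand[A=41 B=49] avail[A=41 B=49] open={}
Step 3: reserve R2 B 1 -> on_hand[A=41 B=49] avail[A=41 B=48] open={R2}
Step 4: cancel R2 -> on_hand[A=41 B=49] avail[A=41 B=49] open={}
Step 5: reserve R3 A 5 -> on_hand[A=41 B=49] avail[A=36 B=49] open={R3}
Step 6: commit R3 -> on_hand[A=36 B=49] avail[A=36 B=49] open={}
Step 7: reserve R4 A 6 -> on_hand[A=36 B=49] avail[A=30 B=49] open={R4}
Step 8: commit R4 -> on_hand[A=30 B=49] avail[A=30 B=49] open={}
Step 9: reserve R5 B 5 -> on_hand[A=30 B=49] avail[A=30 B=44] open={R5}
Step 10: commit R5 -> on_hand[A=30 B=44] avail[A=30 B=44] open={}
Step 11: reserve R6 A 4 -> on_hand[A=30 B=44] avail[A=26 B=44] open={R6}
Final available[A] = 26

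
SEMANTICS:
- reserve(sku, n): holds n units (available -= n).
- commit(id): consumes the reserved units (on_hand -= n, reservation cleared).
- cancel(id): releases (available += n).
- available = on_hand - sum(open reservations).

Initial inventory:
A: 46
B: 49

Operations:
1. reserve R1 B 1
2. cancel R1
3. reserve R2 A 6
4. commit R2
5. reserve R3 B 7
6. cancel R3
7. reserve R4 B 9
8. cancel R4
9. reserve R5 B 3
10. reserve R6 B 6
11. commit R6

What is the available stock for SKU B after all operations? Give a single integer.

Step 1: reserve R1 B 1 -> on_hand[A=46 B=49] avail[A=46 B=48] open={R1}
Step 2: cancel R1 -> on_hand[A=46 B=49] avail[A=46 B=49] open={}
Step 3: reserve R2 A 6 -> on_hand[A=46 B=49] avail[A=40 B=49] open={R2}
Step 4: commit R2 -> on_hand[A=40 B=49] avail[A=40 B=49] open={}
Step 5: reserve R3 B 7 -> on_hand[A=40 B=49] avail[A=40 B=42] open={R3}
Step 6: cancel R3 -> on_hand[A=40 B=49] avail[A=40 B=49] open={}
Step 7: reserve R4 B 9 -> on_hand[A=40 B=49] avail[A=40 B=40] open={R4}
Step 8: cancel R4 -> on_hand[A=40 B=49] avail[A=40 B=49] open={}
Step 9: reserve R5 B 3 -> on_hand[A=40 B=49] avail[A=40 B=46] open={R5}
Step 10: reserve R6 B 6 -> on_hand[A=40 B=49] avail[A=40 B=40] open={R5,R6}
Step 11: commit R6 -> on_hand[A=40 B=43] avail[A=40 B=40] open={R5}
Final available[B] = 40

Answer: 40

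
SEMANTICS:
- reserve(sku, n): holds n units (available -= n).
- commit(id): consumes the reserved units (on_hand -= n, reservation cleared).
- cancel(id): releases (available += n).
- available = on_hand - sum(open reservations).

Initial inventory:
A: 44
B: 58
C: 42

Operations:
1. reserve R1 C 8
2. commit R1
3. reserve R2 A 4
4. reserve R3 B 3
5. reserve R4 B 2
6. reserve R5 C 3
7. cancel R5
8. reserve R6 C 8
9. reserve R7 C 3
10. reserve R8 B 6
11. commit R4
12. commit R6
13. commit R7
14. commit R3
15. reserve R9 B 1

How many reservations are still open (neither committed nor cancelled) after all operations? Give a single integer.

Step 1: reserve R1 C 8 -> on_hand[A=44 B=58 C=42] avail[A=44 B=58 C=34] open={R1}
Step 2: commit R1 -> on_hand[A=44 B=58 C=34] avail[A=44 B=58 C=34] open={}
Step 3: reserve R2 A 4 -> on_hand[A=44 B=58 C=34] avail[A=40 B=58 C=34] open={R2}
Step 4: reserve R3 B 3 -> on_hand[A=44 B=58 C=34] avail[A=40 B=55 C=34] open={R2,R3}
Step 5: reserve R4 B 2 -> on_hand[A=44 B=58 C=34] avail[A=40 B=53 C=34] open={R2,R3,R4}
Step 6: reserve R5 C 3 -> on_hand[A=44 B=58 C=34] avail[A=40 B=53 C=31] open={R2,R3,R4,R5}
Step 7: cancel R5 -> on_hand[A=44 B=58 C=34] avail[A=40 B=53 C=34] open={R2,R3,R4}
Step 8: reserve R6 C 8 -> on_hand[A=44 B=58 C=34] avail[A=40 B=53 C=26] open={R2,R3,R4,R6}
Step 9: reserve R7 C 3 -> on_hand[A=44 B=58 C=34] avail[A=40 B=53 C=23] open={R2,R3,R4,R6,R7}
Step 10: reserve R8 B 6 -> on_hand[A=44 B=58 C=34] avail[A=40 B=47 C=23] open={R2,R3,R4,R6,R7,R8}
Step 11: commit R4 -> on_hand[A=44 B=56 C=34] avail[A=40 B=47 C=23] open={R2,R3,R6,R7,R8}
Step 12: commit R6 -> on_hand[A=44 B=56 C=26] avail[A=40 B=47 C=23] open={R2,R3,R7,R8}
Step 13: commit R7 -> on_hand[A=44 B=56 C=23] avail[A=40 B=47 C=23] open={R2,R3,R8}
Step 14: commit R3 -> on_hand[A=44 B=53 C=23] avail[A=40 B=47 C=23] open={R2,R8}
Step 15: reserve R9 B 1 -> on_hand[A=44 B=53 C=23] avail[A=40 B=46 C=23] open={R2,R8,R9}
Open reservations: ['R2', 'R8', 'R9'] -> 3

Answer: 3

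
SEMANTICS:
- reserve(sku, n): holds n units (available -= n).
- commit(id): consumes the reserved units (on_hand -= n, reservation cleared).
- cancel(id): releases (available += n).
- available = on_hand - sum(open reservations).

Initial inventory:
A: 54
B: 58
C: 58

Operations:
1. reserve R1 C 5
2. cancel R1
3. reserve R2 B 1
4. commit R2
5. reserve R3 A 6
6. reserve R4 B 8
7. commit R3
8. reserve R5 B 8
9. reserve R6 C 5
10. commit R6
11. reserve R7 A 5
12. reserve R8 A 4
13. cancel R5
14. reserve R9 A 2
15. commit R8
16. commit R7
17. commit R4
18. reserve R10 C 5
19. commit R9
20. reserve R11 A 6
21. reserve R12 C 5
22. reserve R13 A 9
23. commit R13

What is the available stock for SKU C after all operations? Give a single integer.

Answer: 43

Derivation:
Step 1: reserve R1 C 5 -> on_hand[A=54 B=58 C=58] avail[A=54 B=58 C=53] open={R1}
Step 2: cancel R1 -> on_hand[A=54 B=58 C=58] avail[A=54 B=58 C=58] open={}
Step 3: reserve R2 B 1 -> on_hand[A=54 B=58 C=58] avail[A=54 B=57 C=58] open={R2}
Step 4: commit R2 -> on_hand[A=54 B=57 C=58] avail[A=54 B=57 C=58] open={}
Step 5: reserve R3 A 6 -> on_hand[A=54 B=57 C=58] avail[A=48 B=57 C=58] open={R3}
Step 6: reserve R4 B 8 -> on_hand[A=54 B=57 C=58] avail[A=48 B=49 C=58] open={R3,R4}
Step 7: commit R3 -> on_hand[A=48 B=57 C=58] avail[A=48 B=49 C=58] open={R4}
Step 8: reserve R5 B 8 -> on_hand[A=48 B=57 C=58] avail[A=48 B=41 C=58] open={R4,R5}
Step 9: reserve R6 C 5 -> on_hand[A=48 B=57 C=58] avail[A=48 B=41 C=53] open={R4,R5,R6}
Step 10: commit R6 -> on_hand[A=48 B=57 C=53] avail[A=48 B=41 C=53] open={R4,R5}
Step 11: reserve R7 A 5 -> on_hand[A=48 B=57 C=53] avail[A=43 B=41 C=53] open={R4,R5,R7}
Step 12: reserve R8 A 4 -> on_hand[A=48 B=57 C=53] avail[A=39 B=41 C=53] open={R4,R5,R7,R8}
Step 13: cancel R5 -> on_hand[A=48 B=57 C=53] avail[A=39 B=49 C=53] open={R4,R7,R8}
Step 14: reserve R9 A 2 -> on_hand[A=48 B=57 C=53] avail[A=37 B=49 C=53] open={R4,R7,R8,R9}
Step 15: commit R8 -> on_hand[A=44 B=57 C=53] avail[A=37 B=49 C=53] open={R4,R7,R9}
Step 16: commit R7 -> on_hand[A=39 B=57 C=53] avail[A=37 B=49 C=53] open={R4,R9}
Step 17: commit R4 -> on_hand[A=39 B=49 C=53] avail[A=37 B=49 C=53] open={R9}
Step 18: reserve R10 C 5 -> on_hand[A=39 B=49 C=53] avail[A=37 B=49 C=48] open={R10,R9}
Step 19: commit R9 -> on_hand[A=37 B=49 C=53] avail[A=37 B=49 C=48] open={R10}
Step 20: reserve R11 A 6 -> on_hand[A=37 B=49 C=53] avail[A=31 B=49 C=48] open={R10,R11}
Step 21: reserve R12 C 5 -> on_hand[A=37 B=49 C=53] avail[A=31 B=49 C=43] open={R10,R11,R12}
Step 22: reserve R13 A 9 -> on_hand[A=37 B=49 C=53] avail[A=22 B=49 C=43] open={R10,R11,R12,R13}
Step 23: commit R13 -> on_hand[A=28 B=49 C=53] avail[A=22 B=49 C=43] open={R10,R11,R12}
Final available[C] = 43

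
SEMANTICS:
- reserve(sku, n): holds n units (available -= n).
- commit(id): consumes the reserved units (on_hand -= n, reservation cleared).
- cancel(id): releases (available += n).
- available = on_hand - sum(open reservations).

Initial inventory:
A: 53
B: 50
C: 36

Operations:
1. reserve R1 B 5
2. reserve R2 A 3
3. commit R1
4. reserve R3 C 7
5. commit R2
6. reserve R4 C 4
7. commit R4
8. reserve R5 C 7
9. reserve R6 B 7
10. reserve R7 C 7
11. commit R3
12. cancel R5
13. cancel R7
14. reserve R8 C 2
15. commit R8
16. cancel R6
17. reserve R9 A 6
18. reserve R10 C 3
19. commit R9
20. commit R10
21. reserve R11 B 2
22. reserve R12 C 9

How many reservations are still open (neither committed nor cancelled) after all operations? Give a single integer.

Answer: 2

Derivation:
Step 1: reserve R1 B 5 -> on_hand[A=53 B=50 C=36] avail[A=53 B=45 C=36] open={R1}
Step 2: reserve R2 A 3 -> on_hand[A=53 B=50 C=36] avail[A=50 B=45 C=36] open={R1,R2}
Step 3: commit R1 -> on_hand[A=53 B=45 C=36] avail[A=50 B=45 C=36] open={R2}
Step 4: reserve R3 C 7 -> on_hand[A=53 B=45 C=36] avail[A=50 B=45 C=29] open={R2,R3}
Step 5: commit R2 -> on_hand[A=50 B=45 C=36] avail[A=50 B=45 C=29] open={R3}
Step 6: reserve R4 C 4 -> on_hand[A=50 B=45 C=36] avail[A=50 B=45 C=25] open={R3,R4}
Step 7: commit R4 -> on_hand[A=50 B=45 C=32] avail[A=50 B=45 C=25] open={R3}
Step 8: reserve R5 C 7 -> on_hand[A=50 B=45 C=32] avail[A=50 B=45 C=18] open={R3,R5}
Step 9: reserve R6 B 7 -> on_hand[A=50 B=45 C=32] avail[A=50 B=38 C=18] open={R3,R5,R6}
Step 10: reserve R7 C 7 -> on_hand[A=50 B=45 C=32] avail[A=50 B=38 C=11] open={R3,R5,R6,R7}
Step 11: commit R3 -> on_hand[A=50 B=45 C=25] avail[A=50 B=38 C=11] open={R5,R6,R7}
Step 12: cancel R5 -> on_hand[A=50 B=45 C=25] avail[A=50 B=38 C=18] open={R6,R7}
Step 13: cancel R7 -> on_hand[A=50 B=45 C=25] avail[A=50 B=38 C=25] open={R6}
Step 14: reserve R8 C 2 -> on_hand[A=50 B=45 C=25] avail[A=50 B=38 C=23] open={R6,R8}
Step 15: commit R8 -> on_hand[A=50 B=45 C=23] avail[A=50 B=38 C=23] open={R6}
Step 16: cancel R6 -> on_hand[A=50 B=45 C=23] avail[A=50 B=45 C=23] open={}
Step 17: reserve R9 A 6 -> on_hand[A=50 B=45 C=23] avail[A=44 B=45 C=23] open={R9}
Step 18: reserve R10 C 3 -> on_hand[A=50 B=45 C=23] avail[A=44 B=45 C=20] open={R10,R9}
Step 19: commit R9 -> on_hand[A=44 B=45 C=23] avail[A=44 B=45 C=20] open={R10}
Step 20: commit R10 -> on_hand[A=44 B=45 C=20] avail[A=44 B=45 C=20] open={}
Step 21: reserve R11 B 2 -> on_hand[A=44 B=45 C=20] avail[A=44 B=43 C=20] open={R11}
Step 22: reserve R12 C 9 -> on_hand[A=44 B=45 C=20] avail[A=44 B=43 C=11] open={R11,R12}
Open reservations: ['R11', 'R12'] -> 2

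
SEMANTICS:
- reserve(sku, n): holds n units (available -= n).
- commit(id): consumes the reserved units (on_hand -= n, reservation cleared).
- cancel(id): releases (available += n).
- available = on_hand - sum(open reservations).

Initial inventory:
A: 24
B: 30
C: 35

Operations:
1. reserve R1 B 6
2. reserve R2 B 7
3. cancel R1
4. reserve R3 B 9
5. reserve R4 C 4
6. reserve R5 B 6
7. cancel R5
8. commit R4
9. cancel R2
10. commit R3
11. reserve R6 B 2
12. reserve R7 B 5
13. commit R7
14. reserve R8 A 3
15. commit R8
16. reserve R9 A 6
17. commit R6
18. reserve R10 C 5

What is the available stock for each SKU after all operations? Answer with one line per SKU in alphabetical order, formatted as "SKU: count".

Answer: A: 15
B: 14
C: 26

Derivation:
Step 1: reserve R1 B 6 -> on_hand[A=24 B=30 C=35] avail[A=24 B=24 C=35] open={R1}
Step 2: reserve R2 B 7 -> on_hand[A=24 B=30 C=35] avail[A=24 B=17 C=35] open={R1,R2}
Step 3: cancel R1 -> on_hand[A=24 B=30 C=35] avail[A=24 B=23 C=35] open={R2}
Step 4: reserve R3 B 9 -> on_hand[A=24 B=30 C=35] avail[A=24 B=14 C=35] open={R2,R3}
Step 5: reserve R4 C 4 -> on_hand[A=24 B=30 C=35] avail[A=24 B=14 C=31] open={R2,R3,R4}
Step 6: reserve R5 B 6 -> on_hand[A=24 B=30 C=35] avail[A=24 B=8 C=31] open={R2,R3,R4,R5}
Step 7: cancel R5 -> on_hand[A=24 B=30 C=35] avail[A=24 B=14 C=31] open={R2,R3,R4}
Step 8: commit R4 -> on_hand[A=24 B=30 C=31] avail[A=24 B=14 C=31] open={R2,R3}
Step 9: cancel R2 -> on_hand[A=24 B=30 C=31] avail[A=24 B=21 C=31] open={R3}
Step 10: commit R3 -> on_hand[A=24 B=21 C=31] avail[A=24 B=21 C=31] open={}
Step 11: reserve R6 B 2 -> on_hand[A=24 B=21 C=31] avail[A=24 B=19 C=31] open={R6}
Step 12: reserve R7 B 5 -> on_hand[A=24 B=21 C=31] avail[A=24 B=14 C=31] open={R6,R7}
Step 13: commit R7 -> on_hand[A=24 B=16 C=31] avail[A=24 B=14 C=31] open={R6}
Step 14: reserve R8 A 3 -> on_hand[A=24 B=16 C=31] avail[A=21 B=14 C=31] open={R6,R8}
Step 15: commit R8 -> on_hand[A=21 B=16 C=31] avail[A=21 B=14 C=31] open={R6}
Step 16: reserve R9 A 6 -> on_hand[A=21 B=16 C=31] avail[A=15 B=14 C=31] open={R6,R9}
Step 17: commit R6 -> on_hand[A=21 B=14 C=31] avail[A=15 B=14 C=31] open={R9}
Step 18: reserve R10 C 5 -> on_hand[A=21 B=14 C=31] avail[A=15 B=14 C=26] open={R10,R9}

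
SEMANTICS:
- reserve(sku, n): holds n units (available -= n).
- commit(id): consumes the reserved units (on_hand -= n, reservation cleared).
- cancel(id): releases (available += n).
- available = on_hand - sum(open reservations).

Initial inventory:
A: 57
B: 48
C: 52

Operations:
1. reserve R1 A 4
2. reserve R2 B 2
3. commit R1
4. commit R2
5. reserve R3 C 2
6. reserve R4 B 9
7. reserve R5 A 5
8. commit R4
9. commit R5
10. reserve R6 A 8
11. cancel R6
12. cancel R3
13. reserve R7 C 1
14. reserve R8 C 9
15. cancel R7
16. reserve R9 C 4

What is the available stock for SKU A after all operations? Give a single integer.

Step 1: reserve R1 A 4 -> on_hand[A=57 B=48 C=52] avail[A=53 B=48 C=52] open={R1}
Step 2: reserve R2 B 2 -> on_hand[A=57 B=48 C=52] avail[A=53 B=46 C=52] open={R1,R2}
Step 3: commit R1 -> on_hand[A=53 B=48 C=52] avail[A=53 B=46 C=52] open={R2}
Step 4: commit R2 -> on_hand[A=53 B=46 C=52] avail[A=53 B=46 C=52] open={}
Step 5: reserve R3 C 2 -> on_hand[A=53 B=46 C=52] avail[A=53 B=46 C=50] open={R3}
Step 6: reserve R4 B 9 -> on_hand[A=53 B=46 C=52] avail[A=53 B=37 C=50] open={R3,R4}
Step 7: reserve R5 A 5 -> on_hand[A=53 B=46 C=52] avail[A=48 B=37 C=50] open={R3,R4,R5}
Step 8: commit R4 -> on_hand[A=53 B=37 C=52] avail[A=48 B=37 C=50] open={R3,R5}
Step 9: commit R5 -> on_hand[A=48 B=37 C=52] avail[A=48 B=37 C=50] open={R3}
Step 10: reserve R6 A 8 -> on_hand[A=48 B=37 C=52] avail[A=40 B=37 C=50] open={R3,R6}
Step 11: cancel R6 -> on_hand[A=48 B=37 C=52] avail[A=48 B=37 C=50] open={R3}
Step 12: cancel R3 -> on_hand[A=48 B=37 C=52] avail[A=48 B=37 C=52] open={}
Step 13: reserve R7 C 1 -> on_hand[A=48 B=37 C=52] avail[A=48 B=37 C=51] open={R7}
Step 14: reserve R8 C 9 -> on_hand[A=48 B=37 C=52] avail[A=48 B=37 C=42] open={R7,R8}
Step 15: cancel R7 -> on_hand[A=48 B=37 C=52] avail[A=48 B=37 C=43] open={R8}
Step 16: reserve R9 C 4 -> on_hand[A=48 B=37 C=52] avail[A=48 B=37 C=39] open={R8,R9}
Final available[A] = 48

Answer: 48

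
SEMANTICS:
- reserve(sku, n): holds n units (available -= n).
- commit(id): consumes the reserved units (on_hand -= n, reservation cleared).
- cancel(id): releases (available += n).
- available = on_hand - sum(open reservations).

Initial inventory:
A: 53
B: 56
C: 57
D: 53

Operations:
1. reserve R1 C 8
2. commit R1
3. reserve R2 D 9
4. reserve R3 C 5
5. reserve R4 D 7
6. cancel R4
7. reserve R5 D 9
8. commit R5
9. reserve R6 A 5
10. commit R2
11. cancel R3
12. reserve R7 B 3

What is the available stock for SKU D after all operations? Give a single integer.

Answer: 35

Derivation:
Step 1: reserve R1 C 8 -> on_hand[A=53 B=56 C=57 D=53] avail[A=53 B=56 C=49 D=53] open={R1}
Step 2: commit R1 -> on_hand[A=53 B=56 C=49 D=53] avail[A=53 B=56 C=49 D=53] open={}
Step 3: reserve R2 D 9 -> on_hand[A=53 B=56 C=49 D=53] avail[A=53 B=56 C=49 D=44] open={R2}
Step 4: reserve R3 C 5 -> on_hand[A=53 B=56 C=49 D=53] avail[A=53 B=56 C=44 D=44] open={R2,R3}
Step 5: reserve R4 D 7 -> on_hand[A=53 B=56 C=49 D=53] avail[A=53 B=56 C=44 D=37] open={R2,R3,R4}
Step 6: cancel R4 -> on_hand[A=53 B=56 C=49 D=53] avail[A=53 B=56 C=44 D=44] open={R2,R3}
Step 7: reserve R5 D 9 -> on_hand[A=53 B=56 C=49 D=53] avail[A=53 B=56 C=44 D=35] open={R2,R3,R5}
Step 8: commit R5 -> on_hand[A=53 B=56 C=49 D=44] avail[A=53 B=56 C=44 D=35] open={R2,R3}
Step 9: reserve R6 A 5 -> on_hand[A=53 B=56 C=49 D=44] avail[A=48 B=56 C=44 D=35] open={R2,R3,R6}
Step 10: commit R2 -> on_hand[A=53 B=56 C=49 D=35] avail[A=48 B=56 C=44 D=35] open={R3,R6}
Step 11: cancel R3 -> on_hand[A=53 B=56 C=49 D=35] avail[A=48 B=56 C=49 D=35] open={R6}
Step 12: reserve R7 B 3 -> on_hand[A=53 B=56 C=49 D=35] avail[A=48 B=53 C=49 D=35] open={R6,R7}
Final available[D] = 35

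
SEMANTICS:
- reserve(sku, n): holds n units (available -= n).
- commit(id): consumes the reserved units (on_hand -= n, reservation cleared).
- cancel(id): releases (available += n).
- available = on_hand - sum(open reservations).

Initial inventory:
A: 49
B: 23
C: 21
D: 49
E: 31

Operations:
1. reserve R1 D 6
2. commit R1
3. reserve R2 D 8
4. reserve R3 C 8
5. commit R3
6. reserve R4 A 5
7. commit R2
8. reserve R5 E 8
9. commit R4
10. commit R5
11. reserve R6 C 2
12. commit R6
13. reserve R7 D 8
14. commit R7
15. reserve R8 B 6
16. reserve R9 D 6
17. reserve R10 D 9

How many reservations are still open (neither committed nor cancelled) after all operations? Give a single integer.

Answer: 3

Derivation:
Step 1: reserve R1 D 6 -> on_hand[A=49 B=23 C=21 D=49 E=31] avail[A=49 B=23 C=21 D=43 E=31] open={R1}
Step 2: commit R1 -> on_hand[A=49 B=23 C=21 D=43 E=31] avail[A=49 B=23 C=21 D=43 E=31] open={}
Step 3: reserve R2 D 8 -> on_hand[A=49 B=23 C=21 D=43 E=31] avail[A=49 B=23 C=21 D=35 E=31] open={R2}
Step 4: reserve R3 C 8 -> on_hand[A=49 B=23 C=21 D=43 E=31] avail[A=49 B=23 C=13 D=35 E=31] open={R2,R3}
Step 5: commit R3 -> on_hand[A=49 B=23 C=13 D=43 E=31] avail[A=49 B=23 C=13 D=35 E=31] open={R2}
Step 6: reserve R4 A 5 -> on_hand[A=49 B=23 C=13 D=43 E=31] avail[A=44 B=23 C=13 D=35 E=31] open={R2,R4}
Step 7: commit R2 -> on_hand[A=49 B=23 C=13 D=35 E=31] avail[A=44 B=23 C=13 D=35 E=31] open={R4}
Step 8: reserve R5 E 8 -> on_hand[A=49 B=23 C=13 D=35 E=31] avail[A=44 B=23 C=13 D=35 E=23] open={R4,R5}
Step 9: commit R4 -> on_hand[A=44 B=23 C=13 D=35 E=31] avail[A=44 B=23 C=13 D=35 E=23] open={R5}
Step 10: commit R5 -> on_hand[A=44 B=23 C=13 D=35 E=23] avail[A=44 B=23 C=13 D=35 E=23] open={}
Step 11: reserve R6 C 2 -> on_hand[A=44 B=23 C=13 D=35 E=23] avail[A=44 B=23 C=11 D=35 E=23] open={R6}
Step 12: commit R6 -> on_hand[A=44 B=23 C=11 D=35 E=23] avail[A=44 B=23 C=11 D=35 E=23] open={}
Step 13: reserve R7 D 8 -> on_hand[A=44 B=23 C=11 D=35 E=23] avail[A=44 B=23 C=11 D=27 E=23] open={R7}
Step 14: commit R7 -> on_hand[A=44 B=23 C=11 D=27 E=23] avail[A=44 B=23 C=11 D=27 E=23] open={}
Step 15: reserve R8 B 6 -> on_hand[A=44 B=23 C=11 D=27 E=23] avail[A=44 B=17 C=11 D=27 E=23] open={R8}
Step 16: reserve R9 D 6 -> on_hand[A=44 B=23 C=11 D=27 E=23] avail[A=44 B=17 C=11 D=21 E=23] open={R8,R9}
Step 17: reserve R10 D 9 -> on_hand[A=44 B=23 C=11 D=27 E=23] avail[A=44 B=17 C=11 D=12 E=23] open={R10,R8,R9}
Open reservations: ['R10', 'R8', 'R9'] -> 3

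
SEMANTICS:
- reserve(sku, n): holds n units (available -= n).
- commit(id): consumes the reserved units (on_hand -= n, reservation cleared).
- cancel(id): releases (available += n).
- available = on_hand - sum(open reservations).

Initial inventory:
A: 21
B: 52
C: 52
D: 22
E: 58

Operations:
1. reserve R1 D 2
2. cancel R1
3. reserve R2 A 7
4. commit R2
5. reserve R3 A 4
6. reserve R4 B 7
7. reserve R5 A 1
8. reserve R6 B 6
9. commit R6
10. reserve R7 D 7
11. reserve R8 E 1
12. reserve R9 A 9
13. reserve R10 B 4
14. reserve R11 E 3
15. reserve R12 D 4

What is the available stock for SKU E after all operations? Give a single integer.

Answer: 54

Derivation:
Step 1: reserve R1 D 2 -> on_hand[A=21 B=52 C=52 D=22 E=58] avail[A=21 B=52 C=52 D=20 E=58] open={R1}
Step 2: cancel R1 -> on_hand[A=21 B=52 C=52 D=22 E=58] avail[A=21 B=52 C=52 D=22 E=58] open={}
Step 3: reserve R2 A 7 -> on_hand[A=21 B=52 C=52 D=22 E=58] avail[A=14 B=52 C=52 D=22 E=58] open={R2}
Step 4: commit R2 -> on_hand[A=14 B=52 C=52 D=22 E=58] avail[A=14 B=52 C=52 D=22 E=58] open={}
Step 5: reserve R3 A 4 -> on_hand[A=14 B=52 C=52 D=22 E=58] avail[A=10 B=52 C=52 D=22 E=58] open={R3}
Step 6: reserve R4 B 7 -> on_hand[A=14 B=52 C=52 D=22 E=58] avail[A=10 B=45 C=52 D=22 E=58] open={R3,R4}
Step 7: reserve R5 A 1 -> on_hand[A=14 B=52 C=52 D=22 E=58] avail[A=9 B=45 C=52 D=22 E=58] open={R3,R4,R5}
Step 8: reserve R6 B 6 -> on_hand[A=14 B=52 C=52 D=22 E=58] avail[A=9 B=39 C=52 D=22 E=58] open={R3,R4,R5,R6}
Step 9: commit R6 -> on_hand[A=14 B=46 C=52 D=22 E=58] avail[A=9 B=39 C=52 D=22 E=58] open={R3,R4,R5}
Step 10: reserve R7 D 7 -> on_hand[A=14 B=46 C=52 D=22 E=58] avail[A=9 B=39 C=52 D=15 E=58] open={R3,R4,R5,R7}
Step 11: reserve R8 E 1 -> on_hand[A=14 B=46 C=52 D=22 E=58] avail[A=9 B=39 C=52 D=15 E=57] open={R3,R4,R5,R7,R8}
Step 12: reserve R9 A 9 -> on_hand[A=14 B=46 C=52 D=22 E=58] avail[A=0 B=39 C=52 D=15 E=57] open={R3,R4,R5,R7,R8,R9}
Step 13: reserve R10 B 4 -> on_hand[A=14 B=46 C=52 D=22 E=58] avail[A=0 B=35 C=52 D=15 E=57] open={R10,R3,R4,R5,R7,R8,R9}
Step 14: reserve R11 E 3 -> on_hand[A=14 B=46 C=52 D=22 E=58] avail[A=0 B=35 C=52 D=15 E=54] open={R10,R11,R3,R4,R5,R7,R8,R9}
Step 15: reserve R12 D 4 -> on_hand[A=14 B=46 C=52 D=22 E=58] avail[A=0 B=35 C=52 D=11 E=54] open={R10,R11,R12,R3,R4,R5,R7,R8,R9}
Final available[E] = 54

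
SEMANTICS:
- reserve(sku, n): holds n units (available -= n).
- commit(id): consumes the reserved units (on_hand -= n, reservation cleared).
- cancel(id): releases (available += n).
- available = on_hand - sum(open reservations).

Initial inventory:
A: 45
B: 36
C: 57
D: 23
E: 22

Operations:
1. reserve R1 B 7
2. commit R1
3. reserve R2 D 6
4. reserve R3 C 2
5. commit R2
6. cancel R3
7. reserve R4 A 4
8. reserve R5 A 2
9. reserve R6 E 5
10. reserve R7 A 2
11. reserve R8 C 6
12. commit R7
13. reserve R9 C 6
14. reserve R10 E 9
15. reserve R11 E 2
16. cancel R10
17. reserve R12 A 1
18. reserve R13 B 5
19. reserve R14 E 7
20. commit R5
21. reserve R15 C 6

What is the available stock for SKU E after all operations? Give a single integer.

Answer: 8

Derivation:
Step 1: reserve R1 B 7 -> on_hand[A=45 B=36 C=57 D=23 E=22] avail[A=45 B=29 C=57 D=23 E=22] open={R1}
Step 2: commit R1 -> on_hand[A=45 B=29 C=57 D=23 E=22] avail[A=45 B=29 C=57 D=23 E=22] open={}
Step 3: reserve R2 D 6 -> on_hand[A=45 B=29 C=57 D=23 E=22] avail[A=45 B=29 C=57 D=17 E=22] open={R2}
Step 4: reserve R3 C 2 -> on_hand[A=45 B=29 C=57 D=23 E=22] avail[A=45 B=29 C=55 D=17 E=22] open={R2,R3}
Step 5: commit R2 -> on_hand[A=45 B=29 C=57 D=17 E=22] avail[A=45 B=29 C=55 D=17 E=22] open={R3}
Step 6: cancel R3 -> on_hand[A=45 B=29 C=57 D=17 E=22] avail[A=45 B=29 C=57 D=17 E=22] open={}
Step 7: reserve R4 A 4 -> on_hand[A=45 B=29 C=57 D=17 E=22] avail[A=41 B=29 C=57 D=17 E=22] open={R4}
Step 8: reserve R5 A 2 -> on_hand[A=45 B=29 C=57 D=17 E=22] avail[A=39 B=29 C=57 D=17 E=22] open={R4,R5}
Step 9: reserve R6 E 5 -> on_hand[A=45 B=29 C=57 D=17 E=22] avail[A=39 B=29 C=57 D=17 E=17] open={R4,R5,R6}
Step 10: reserve R7 A 2 -> on_hand[A=45 B=29 C=57 D=17 E=22] avail[A=37 B=29 C=57 D=17 E=17] open={R4,R5,R6,R7}
Step 11: reserve R8 C 6 -> on_hand[A=45 B=29 C=57 D=17 E=22] avail[A=37 B=29 C=51 D=17 E=17] open={R4,R5,R6,R7,R8}
Step 12: commit R7 -> on_hand[A=43 B=29 C=57 D=17 E=22] avail[A=37 B=29 C=51 D=17 E=17] open={R4,R5,R6,R8}
Step 13: reserve R9 C 6 -> on_hand[A=43 B=29 C=57 D=17 E=22] avail[A=37 B=29 C=45 D=17 E=17] open={R4,R5,R6,R8,R9}
Step 14: reserve R10 E 9 -> on_hand[A=43 B=29 C=57 D=17 E=22] avail[A=37 B=29 C=45 D=17 E=8] open={R10,R4,R5,R6,R8,R9}
Step 15: reserve R11 E 2 -> on_hand[A=43 B=29 C=57 D=17 E=22] avail[A=37 B=29 C=45 D=17 E=6] open={R10,R11,R4,R5,R6,R8,R9}
Step 16: cancel R10 -> on_hand[A=43 B=29 C=57 D=17 E=22] avail[A=37 B=29 C=45 D=17 E=15] open={R11,R4,R5,R6,R8,R9}
Step 17: reserve R12 A 1 -> on_hand[A=43 B=29 C=57 D=17 E=22] avail[A=36 B=29 C=45 D=17 E=15] open={R11,R12,R4,R5,R6,R8,R9}
Step 18: reserve R13 B 5 -> on_hand[A=43 B=29 C=57 D=17 E=22] avail[A=36 B=24 C=45 D=17 E=15] open={R11,R12,R13,R4,R5,R6,R8,R9}
Step 19: reserve R14 E 7 -> on_hand[A=43 B=29 C=57 D=17 E=22] avail[A=36 B=24 C=45 D=17 E=8] open={R11,R12,R13,R14,R4,R5,R6,R8,R9}
Step 20: commit R5 -> on_hand[A=41 B=29 C=57 D=17 E=22] avail[A=36 B=24 C=45 D=17 E=8] open={R11,R12,R13,R14,R4,R6,R8,R9}
Step 21: reserve R15 C 6 -> on_hand[A=41 B=29 C=57 D=17 E=22] avail[A=36 B=24 C=39 D=17 E=8] open={R11,R12,R13,R14,R15,R4,R6,R8,R9}
Final available[E] = 8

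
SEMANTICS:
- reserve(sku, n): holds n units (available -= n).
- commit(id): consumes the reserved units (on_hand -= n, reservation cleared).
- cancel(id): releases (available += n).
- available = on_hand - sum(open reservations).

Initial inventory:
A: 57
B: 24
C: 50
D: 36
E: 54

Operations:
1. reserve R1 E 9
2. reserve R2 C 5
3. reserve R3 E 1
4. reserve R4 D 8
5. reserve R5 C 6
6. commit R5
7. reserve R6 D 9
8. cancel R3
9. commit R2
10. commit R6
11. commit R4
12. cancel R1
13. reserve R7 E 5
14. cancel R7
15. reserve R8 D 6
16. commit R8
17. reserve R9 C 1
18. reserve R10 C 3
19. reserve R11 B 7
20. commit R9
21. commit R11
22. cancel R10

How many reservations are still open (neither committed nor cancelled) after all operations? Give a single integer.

Answer: 0

Derivation:
Step 1: reserve R1 E 9 -> on_hand[A=57 B=24 C=50 D=36 E=54] avail[A=57 B=24 C=50 D=36 E=45] open={R1}
Step 2: reserve R2 C 5 -> on_hand[A=57 B=24 C=50 D=36 E=54] avail[A=57 B=24 C=45 D=36 E=45] open={R1,R2}
Step 3: reserve R3 E 1 -> on_hand[A=57 B=24 C=50 D=36 E=54] avail[A=57 B=24 C=45 D=36 E=44] open={R1,R2,R3}
Step 4: reserve R4 D 8 -> on_hand[A=57 B=24 C=50 D=36 E=54] avail[A=57 B=24 C=45 D=28 E=44] open={R1,R2,R3,R4}
Step 5: reserve R5 C 6 -> on_hand[A=57 B=24 C=50 D=36 E=54] avail[A=57 B=24 C=39 D=28 E=44] open={R1,R2,R3,R4,R5}
Step 6: commit R5 -> on_hand[A=57 B=24 C=44 D=36 E=54] avail[A=57 B=24 C=39 D=28 E=44] open={R1,R2,R3,R4}
Step 7: reserve R6 D 9 -> on_hand[A=57 B=24 C=44 D=36 E=54] avail[A=57 B=24 C=39 D=19 E=44] open={R1,R2,R3,R4,R6}
Step 8: cancel R3 -> on_hand[A=57 B=24 C=44 D=36 E=54] avail[A=57 B=24 C=39 D=19 E=45] open={R1,R2,R4,R6}
Step 9: commit R2 -> on_hand[A=57 B=24 C=39 D=36 E=54] avail[A=57 B=24 C=39 D=19 E=45] open={R1,R4,R6}
Step 10: commit R6 -> on_hand[A=57 B=24 C=39 D=27 E=54] avail[A=57 B=24 C=39 D=19 E=45] open={R1,R4}
Step 11: commit R4 -> on_hand[A=57 B=24 C=39 D=19 E=54] avail[A=57 B=24 C=39 D=19 E=45] open={R1}
Step 12: cancel R1 -> on_hand[A=57 B=24 C=39 D=19 E=54] avail[A=57 B=24 C=39 D=19 E=54] open={}
Step 13: reserve R7 E 5 -> on_hand[A=57 B=24 C=39 D=19 E=54] avail[A=57 B=24 C=39 D=19 E=49] open={R7}
Step 14: cancel R7 -> on_hand[A=57 B=24 C=39 D=19 E=54] avail[A=57 B=24 C=39 D=19 E=54] open={}
Step 15: reserve R8 D 6 -> on_hand[A=57 B=24 C=39 D=19 E=54] avail[A=57 B=24 C=39 D=13 E=54] open={R8}
Step 16: commit R8 -> on_hand[A=57 B=24 C=39 D=13 E=54] avail[A=57 B=24 C=39 D=13 E=54] open={}
Step 17: reserve R9 C 1 -> on_hand[A=57 B=24 C=39 D=13 E=54] avail[A=57 B=24 C=38 D=13 E=54] open={R9}
Step 18: reserve R10 C 3 -> on_hand[A=57 B=24 C=39 D=13 E=54] avail[A=57 B=24 C=35 D=13 E=54] open={R10,R9}
Step 19: reserve R11 B 7 -> on_hand[A=57 B=24 C=39 D=13 E=54] avail[A=57 B=17 C=35 D=13 E=54] open={R10,R11,R9}
Step 20: commit R9 -> on_hand[A=57 B=24 C=38 D=13 E=54] avail[A=57 B=17 C=35 D=13 E=54] open={R10,R11}
Step 21: commit R11 -> on_hand[A=57 B=17 C=38 D=13 E=54] avail[A=57 B=17 C=35 D=13 E=54] open={R10}
Step 22: cancel R10 -> on_hand[A=57 B=17 C=38 D=13 E=54] avail[A=57 B=17 C=38 D=13 E=54] open={}
Open reservations: [] -> 0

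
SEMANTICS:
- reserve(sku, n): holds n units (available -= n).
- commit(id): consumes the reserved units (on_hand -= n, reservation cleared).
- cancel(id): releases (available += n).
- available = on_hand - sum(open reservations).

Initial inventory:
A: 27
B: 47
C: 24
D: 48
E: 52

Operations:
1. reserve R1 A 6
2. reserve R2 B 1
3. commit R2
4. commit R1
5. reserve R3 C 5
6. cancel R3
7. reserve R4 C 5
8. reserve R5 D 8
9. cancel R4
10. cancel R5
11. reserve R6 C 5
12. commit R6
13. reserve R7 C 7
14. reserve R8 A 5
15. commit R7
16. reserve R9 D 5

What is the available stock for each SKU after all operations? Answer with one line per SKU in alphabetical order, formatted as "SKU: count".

Step 1: reserve R1 A 6 -> on_hand[A=27 B=47 C=24 D=48 E=52] avail[A=21 B=47 C=24 D=48 E=52] open={R1}
Step 2: reserve R2 B 1 -> on_hand[A=27 B=47 C=24 D=48 E=52] avail[A=21 B=46 C=24 D=48 E=52] open={R1,R2}
Step 3: commit R2 -> on_hand[A=27 B=46 C=24 D=48 E=52] avail[A=21 B=46 C=24 D=48 E=52] open={R1}
Step 4: commit R1 -> on_hand[A=21 B=46 C=24 D=48 E=52] avail[A=21 B=46 C=24 D=48 E=52] open={}
Step 5: reserve R3 C 5 -> on_hand[A=21 B=46 C=24 D=48 E=52] avail[A=21 B=46 C=19 D=48 E=52] open={R3}
Step 6: cancel R3 -> on_hand[A=21 B=46 C=24 D=48 E=52] avail[A=21 B=46 C=24 D=48 E=52] open={}
Step 7: reserve R4 C 5 -> on_hand[A=21 B=46 C=24 D=48 E=52] avail[A=21 B=46 C=19 D=48 E=52] open={R4}
Step 8: reserve R5 D 8 -> on_hand[A=21 B=46 C=24 D=48 E=52] avail[A=21 B=46 C=19 D=40 E=52] open={R4,R5}
Step 9: cancel R4 -> on_hand[A=21 B=46 C=24 D=48 E=52] avail[A=21 B=46 C=24 D=40 E=52] open={R5}
Step 10: cancel R5 -> on_hand[A=21 B=46 C=24 D=48 E=52] avail[A=21 B=46 C=24 D=48 E=52] open={}
Step 11: reserve R6 C 5 -> on_hand[A=21 B=46 C=24 D=48 E=52] avail[A=21 B=46 C=19 D=48 E=52] open={R6}
Step 12: commit R6 -> on_hand[A=21 B=46 C=19 D=48 E=52] avail[A=21 B=46 C=19 D=48 E=52] open={}
Step 13: reserve R7 C 7 -> on_hand[A=21 B=46 C=19 D=48 E=52] avail[A=21 B=46 C=12 D=48 E=52] open={R7}
Step 14: reserve R8 A 5 -> on_hand[A=21 B=46 C=19 D=48 E=52] avail[A=16 B=46 C=12 D=48 E=52] open={R7,R8}
Step 15: commit R7 -> on_hand[A=21 B=46 C=12 D=48 E=52] avail[A=16 B=46 C=12 D=48 E=52] open={R8}
Step 16: reserve R9 D 5 -> on_hand[A=21 B=46 C=12 D=48 E=52] avail[A=16 B=46 C=12 D=43 E=52] open={R8,R9}

Answer: A: 16
B: 46
C: 12
D: 43
E: 52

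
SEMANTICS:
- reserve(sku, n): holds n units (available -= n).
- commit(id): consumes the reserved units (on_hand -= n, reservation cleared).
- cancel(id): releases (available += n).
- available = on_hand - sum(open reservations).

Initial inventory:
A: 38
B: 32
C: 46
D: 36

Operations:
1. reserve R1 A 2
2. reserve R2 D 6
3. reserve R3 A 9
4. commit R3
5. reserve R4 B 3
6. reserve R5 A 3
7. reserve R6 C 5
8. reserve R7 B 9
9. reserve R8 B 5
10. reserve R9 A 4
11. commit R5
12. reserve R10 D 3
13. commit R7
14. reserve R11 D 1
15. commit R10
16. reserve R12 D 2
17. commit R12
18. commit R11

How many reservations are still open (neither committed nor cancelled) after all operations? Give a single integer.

Answer: 6

Derivation:
Step 1: reserve R1 A 2 -> on_hand[A=38 B=32 C=46 D=36] avail[A=36 B=32 C=46 D=36] open={R1}
Step 2: reserve R2 D 6 -> on_hand[A=38 B=32 C=46 D=36] avail[A=36 B=32 C=46 D=30] open={R1,R2}
Step 3: reserve R3 A 9 -> on_hand[A=38 B=32 C=46 D=36] avail[A=27 B=32 C=46 D=30] open={R1,R2,R3}
Step 4: commit R3 -> on_hand[A=29 B=32 C=46 D=36] avail[A=27 B=32 C=46 D=30] open={R1,R2}
Step 5: reserve R4 B 3 -> on_hand[A=29 B=32 C=46 D=36] avail[A=27 B=29 C=46 D=30] open={R1,R2,R4}
Step 6: reserve R5 A 3 -> on_hand[A=29 B=32 C=46 D=36] avail[A=24 B=29 C=46 D=30] open={R1,R2,R4,R5}
Step 7: reserve R6 C 5 -> on_hand[A=29 B=32 C=46 D=36] avail[A=24 B=29 C=41 D=30] open={R1,R2,R4,R5,R6}
Step 8: reserve R7 B 9 -> on_hand[A=29 B=32 C=46 D=36] avail[A=24 B=20 C=41 D=30] open={R1,R2,R4,R5,R6,R7}
Step 9: reserve R8 B 5 -> on_hand[A=29 B=32 C=46 D=36] avail[A=24 B=15 C=41 D=30] open={R1,R2,R4,R5,R6,R7,R8}
Step 10: reserve R9 A 4 -> on_hand[A=29 B=32 C=46 D=36] avail[A=20 B=15 C=41 D=30] open={R1,R2,R4,R5,R6,R7,R8,R9}
Step 11: commit R5 -> on_hand[A=26 B=32 C=46 D=36] avail[A=20 B=15 C=41 D=30] open={R1,R2,R4,R6,R7,R8,R9}
Step 12: reserve R10 D 3 -> on_hand[A=26 B=32 C=46 D=36] avail[A=20 B=15 C=41 D=27] open={R1,R10,R2,R4,R6,R7,R8,R9}
Step 13: commit R7 -> on_hand[A=26 B=23 C=46 D=36] avail[A=20 B=15 C=41 D=27] open={R1,R10,R2,R4,R6,R8,R9}
Step 14: reserve R11 D 1 -> on_hand[A=26 B=23 C=46 D=36] avail[A=20 B=15 C=41 D=26] open={R1,R10,R11,R2,R4,R6,R8,R9}
Step 15: commit R10 -> on_hand[A=26 B=23 C=46 D=33] avail[A=20 B=15 C=41 D=26] open={R1,R11,R2,R4,R6,R8,R9}
Step 16: reserve R12 D 2 -> on_hand[A=26 B=23 C=46 D=33] avail[A=20 B=15 C=41 D=24] open={R1,R11,R12,R2,R4,R6,R8,R9}
Step 17: commit R12 -> on_hand[A=26 B=23 C=46 D=31] avail[A=20 B=15 C=41 D=24] open={R1,R11,R2,R4,R6,R8,R9}
Step 18: commit R11 -> on_hand[A=26 B=23 C=46 D=30] avail[A=20 B=15 C=41 D=24] open={R1,R2,R4,R6,R8,R9}
Open reservations: ['R1', 'R2', 'R4', 'R6', 'R8', 'R9'] -> 6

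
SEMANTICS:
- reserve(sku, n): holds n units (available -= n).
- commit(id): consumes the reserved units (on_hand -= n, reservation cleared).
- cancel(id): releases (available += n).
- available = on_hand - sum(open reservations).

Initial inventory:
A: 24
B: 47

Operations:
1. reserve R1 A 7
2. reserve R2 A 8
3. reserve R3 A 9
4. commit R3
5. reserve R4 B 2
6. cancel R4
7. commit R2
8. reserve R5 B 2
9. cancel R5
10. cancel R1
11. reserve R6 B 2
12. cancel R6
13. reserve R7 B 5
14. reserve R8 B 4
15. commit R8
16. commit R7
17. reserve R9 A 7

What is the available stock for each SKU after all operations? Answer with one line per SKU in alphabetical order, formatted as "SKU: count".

Answer: A: 0
B: 38

Derivation:
Step 1: reserve R1 A 7 -> on_hand[A=24 B=47] avail[A=17 B=47] open={R1}
Step 2: reserve R2 A 8 -> on_hand[A=24 B=47] avail[A=9 B=47] open={R1,R2}
Step 3: reserve R3 A 9 -> on_hand[A=24 B=47] avail[A=0 B=47] open={R1,R2,R3}
Step 4: commit R3 -> on_hand[A=15 B=47] avail[A=0 B=47] open={R1,R2}
Step 5: reserve R4 B 2 -> on_hand[A=15 B=47] avail[A=0 B=45] open={R1,R2,R4}
Step 6: cancel R4 -> on_hand[A=15 B=47] avail[A=0 B=47] open={R1,R2}
Step 7: commit R2 -> on_hand[A=7 B=47] avail[A=0 B=47] open={R1}
Step 8: reserve R5 B 2 -> on_hand[A=7 B=47] avail[A=0 B=45] open={R1,R5}
Step 9: cancel R5 -> on_hand[A=7 B=47] avail[A=0 B=47] open={R1}
Step 10: cancel R1 -> on_hand[A=7 B=47] avail[A=7 B=47] open={}
Step 11: reserve R6 B 2 -> on_hand[A=7 B=47] avail[A=7 B=45] open={R6}
Step 12: cancel R6 -> on_hand[A=7 B=47] avail[A=7 B=47] open={}
Step 13: reserve R7 B 5 -> on_hand[A=7 B=47] avail[A=7 B=42] open={R7}
Step 14: reserve R8 B 4 -> on_hand[A=7 B=47] avail[A=7 B=38] open={R7,R8}
Step 15: commit R8 -> on_hand[A=7 B=43] avail[A=7 B=38] open={R7}
Step 16: commit R7 -> on_hand[A=7 B=38] avail[A=7 B=38] open={}
Step 17: reserve R9 A 7 -> on_hand[A=7 B=38] avail[A=0 B=38] open={R9}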